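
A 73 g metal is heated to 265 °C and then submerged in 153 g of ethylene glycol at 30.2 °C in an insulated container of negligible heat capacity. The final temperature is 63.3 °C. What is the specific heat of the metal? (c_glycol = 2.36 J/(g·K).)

Let T be the final temperature. ΣQ_i = 0:
73×c×(63.3 − 265) + 153×2.36×(63.3 − 30.2) = 0
-14724 c = -11952
c = -11952/-14724 ≈ 0.8117 J/(g·K)

c ≈ 0.812 J/(g·K)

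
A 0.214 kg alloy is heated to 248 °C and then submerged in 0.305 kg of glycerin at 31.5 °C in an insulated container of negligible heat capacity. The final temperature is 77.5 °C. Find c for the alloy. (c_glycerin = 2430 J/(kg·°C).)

m_s c (T_s − T_f) = m_glycerin c_glycerin (T_f − T_0):
0.214·c·(248 − 77.5) = 0.305·2430·(77.5 − 31.5)
36.49 c = 34093  ⇒  c ≈ 934.4 J/(kg·°C)

c ≈ 934 J/(kg·°C)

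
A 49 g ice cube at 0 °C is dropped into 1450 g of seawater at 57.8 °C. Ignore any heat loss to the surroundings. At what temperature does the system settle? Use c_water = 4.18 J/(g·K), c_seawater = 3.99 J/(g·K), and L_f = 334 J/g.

T_f ≈ 53.1 °C

Setting the total heat transfer to zero:
melt ice: 49·334 = 16366
  meltwater 0→T: 49·4.18·T = 204.82 T
  seawater: 5785.5(T − 57.8)
5990.3 T = 334402 − 16366 = 318036
T ≈ 53.09 °C — above 0 °C, consistent with complete melting.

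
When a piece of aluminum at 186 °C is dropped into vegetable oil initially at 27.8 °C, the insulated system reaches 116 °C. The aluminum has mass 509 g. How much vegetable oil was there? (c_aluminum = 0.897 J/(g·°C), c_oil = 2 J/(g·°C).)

Energy conservation, ΣQ = 0:
509×0.897×(116 − 186) + m×2×(116 − 27.8) = 0
176.4 m = 31960
m = 31960/176.4 ≈ 181.2 g

m ≈ 181 g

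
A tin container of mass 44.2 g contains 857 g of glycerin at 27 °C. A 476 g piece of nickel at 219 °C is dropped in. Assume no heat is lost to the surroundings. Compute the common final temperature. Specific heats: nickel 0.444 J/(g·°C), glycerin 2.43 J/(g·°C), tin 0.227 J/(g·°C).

T_f ≈ 44.6 °C

T_f is the heat-capacity-weighted average of the initial temperatures:
T_f = (211.34·219 + 2082.5·27 + 10.03·27) / (211.34 + 2082.5 + 10.03)
    = 102783 / 2303.9 ≈ 44.61 °C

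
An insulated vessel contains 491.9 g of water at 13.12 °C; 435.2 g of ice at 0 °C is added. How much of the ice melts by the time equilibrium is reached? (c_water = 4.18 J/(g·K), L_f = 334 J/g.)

Heat available from the water dropping to 0 °C: 491.9×4.18×13.12 = 26977 J.
To melt every bit of ice: 435.2×334 = 145357 J.
26977 J < 145357 J, so only part of the ice melts and the system sits at 0 °C.
Mass melted = 26977/334 ≈ 80.77 g.

m_melted ≈ 80.8 g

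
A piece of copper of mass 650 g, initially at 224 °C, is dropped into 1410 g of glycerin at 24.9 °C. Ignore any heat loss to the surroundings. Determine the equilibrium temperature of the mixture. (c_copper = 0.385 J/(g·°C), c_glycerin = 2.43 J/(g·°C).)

Heat lost by the copper equals heat gained by the glycerin:
650×0.385×(224 − T) = 1410×2.43×(T − 24.9)
250.25(224 − T) = 3426.3(T − 24.9)
3676.6 T = 141371  ⇒  T ≈ 38.45 °C

T_f ≈ 38.5 °C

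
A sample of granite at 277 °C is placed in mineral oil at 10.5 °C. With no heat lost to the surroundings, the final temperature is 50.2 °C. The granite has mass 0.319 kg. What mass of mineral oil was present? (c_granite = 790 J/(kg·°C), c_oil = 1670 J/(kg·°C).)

Heat lost by the granite = heat gained by the oil:
0.319×790×(277 − 50.2) = m×1670×(50.2 − 10.5)
66299 m = 57156  ⇒  m ≈ 0.8621 kg

m ≈ 0.862 kg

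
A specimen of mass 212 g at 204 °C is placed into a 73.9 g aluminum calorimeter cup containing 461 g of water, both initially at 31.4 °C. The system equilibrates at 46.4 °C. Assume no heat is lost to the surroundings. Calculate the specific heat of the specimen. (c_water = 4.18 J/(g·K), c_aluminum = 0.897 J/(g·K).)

Net heat exchanged in the isolated system is zero:
212×c×(46.4 − 204) + 461×4.18×(46.4 − 31.4) + 73.9×0.897×(46.4 − 31.4) = 0
-33411 c = -29899
c = -29899/-33411 ≈ 0.8949 J/(g·K)

c ≈ 0.895 J/(g·K)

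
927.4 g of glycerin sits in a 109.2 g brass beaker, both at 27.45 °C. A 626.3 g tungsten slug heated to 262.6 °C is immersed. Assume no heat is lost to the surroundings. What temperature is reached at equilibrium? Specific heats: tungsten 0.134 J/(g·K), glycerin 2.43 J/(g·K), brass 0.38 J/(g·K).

Energy conservation, ΣQ = 0:
626.3*0.134*(T − 262.6) + 927.4*2.43*(T − 27.45) + 109.2*0.38*(T − 27.45) = 0
83.92(T − 262.6) + 2253.6(T − 27.45) + 41.5(T − 27.45) = 0
(83.92 + 2253.6 + 41.5) T = 83.92*262.6 + 2253.6*27.45 + 41.5*27.45
T = 85038 / 2379 = 35.7 °C

T_f ≈ 35.7 °C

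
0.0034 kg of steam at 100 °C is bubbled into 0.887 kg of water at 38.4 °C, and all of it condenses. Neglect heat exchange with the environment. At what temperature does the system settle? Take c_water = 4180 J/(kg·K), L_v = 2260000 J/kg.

T_f ≈ 40.7 °C

Net heat exchanged in the isolated system is zero:
steam→water at 100 °C releases m L_v = 0.0034×2260000 = 7684; condensed water 100 °C→T: 14.21(T − 100); water warms: 0.887×4180×(T − 38.4) = 3707.7(T − 38.4)
3721.9 T = 7684 + 1421.2 + 142374 = 151479
T ≈ 40.70 °C, under the boiling point, so the assumption holds.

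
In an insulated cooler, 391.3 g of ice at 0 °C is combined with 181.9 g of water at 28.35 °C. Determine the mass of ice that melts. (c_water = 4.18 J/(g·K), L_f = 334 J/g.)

m_melted ≈ 64.5 g

Heat available from the water dropping to 0 °C: 181.9·4.18·28.35 = 21556 J.
Melting all 391.3 g of ice would need 391.3·334 = 130694 J.
Since 21556 < 130694 J, not all the ice melts; equilibrium is at 0 °C.
Mass melted = 21556/334 ≈ 64.54 g.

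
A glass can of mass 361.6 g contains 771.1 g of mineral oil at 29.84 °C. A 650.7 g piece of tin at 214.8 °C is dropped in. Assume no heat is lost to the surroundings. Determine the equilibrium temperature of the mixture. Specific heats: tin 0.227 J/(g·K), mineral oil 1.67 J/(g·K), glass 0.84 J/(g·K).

T_f ≈ 45.5 °C

Net heat exchanged in the isolated system is zero:
650.7*0.227*(T − 214.8) + 771.1*1.67*(T − 29.84) + 361.6*0.84*(T − 29.84) = 0
147.71(T − 214.8) + 1287.7(T − 29.84) + 303.74(T − 29.84) = 0
(147.71 + 1287.7 + 303.74) T = 147.71*214.8 + 1287.7*29.84 + 303.74*29.84
T ≈ 45.55 °C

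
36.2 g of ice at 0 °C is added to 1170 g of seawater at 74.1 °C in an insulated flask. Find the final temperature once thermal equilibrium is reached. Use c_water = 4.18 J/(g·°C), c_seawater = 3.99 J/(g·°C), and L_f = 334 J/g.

T_f ≈ 69.3 °C

Energy balance with sensible and latent terms:
melt ice: 36.2×334 = 12091
  meltwater 0→T: 36.2×4.18×T = 151.32 T
  seawater cools: 1170×3.99×(T − 74.1) = 4668.3(T − 74.1)
4819.6 T = 345921 − 12091 = 333830
T ≈ 69.26 °C — above 0 °C, consistent with complete melting.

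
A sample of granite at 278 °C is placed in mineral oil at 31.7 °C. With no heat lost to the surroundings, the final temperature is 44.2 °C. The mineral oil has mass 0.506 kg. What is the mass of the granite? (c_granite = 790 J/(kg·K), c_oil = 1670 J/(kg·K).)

m ≈ 0.0572 kg

|Q_granite| = |Q_oil|:
m·790·(278 − 44.2) = 0.506·1670·(44.2 − 31.7)
184702 m = 10563  ⇒  m ≈ 0.05719 kg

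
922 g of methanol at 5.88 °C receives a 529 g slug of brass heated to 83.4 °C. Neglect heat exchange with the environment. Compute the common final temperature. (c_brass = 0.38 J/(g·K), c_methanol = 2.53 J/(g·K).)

T_f ≈ 12.0 °C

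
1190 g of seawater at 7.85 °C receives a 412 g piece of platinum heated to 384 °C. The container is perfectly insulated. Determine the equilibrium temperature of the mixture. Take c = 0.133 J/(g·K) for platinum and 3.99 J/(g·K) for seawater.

T_f ≈ 12.1 °C

Set heat shed by the hot body equal to heat absorbed by the cold body:
412·0.133·(384 − T) = 1190·3.99·(T − 7.85)
54.8(384 − T) = 4748.1(T − 7.85)
4802.9 T = 58314  ⇒  T ≈ 12.14 °C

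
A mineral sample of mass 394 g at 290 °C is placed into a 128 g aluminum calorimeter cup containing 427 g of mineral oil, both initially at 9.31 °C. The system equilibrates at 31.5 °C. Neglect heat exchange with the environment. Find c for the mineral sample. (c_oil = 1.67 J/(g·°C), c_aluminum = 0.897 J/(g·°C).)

c ≈ 0.18 J/(g·°C)

Heat gained plus heat lost sum to zero:
394·c·(31.5 − 290) + 427·1.67·(31.5 − 9.31) + 128·0.897·(31.5 − 9.31) = 0
-101849 c = -18371
c = -18371/-101849 ≈ 0.1804 J/(g·°C)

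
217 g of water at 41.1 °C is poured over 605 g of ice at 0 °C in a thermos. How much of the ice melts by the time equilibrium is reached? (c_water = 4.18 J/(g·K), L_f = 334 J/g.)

Heat available from the water dropping to 0 °C: 217·4.18·41.1 = 37280 J.
Melting all 605 g of ice would need 605·334 = 202070 J.
37280 J < 202070 J, so only part of the ice melts and the system sits at 0 °C.
m_melt = 37280 / L_f = 111.6 g.

m_melted ≈ 112 g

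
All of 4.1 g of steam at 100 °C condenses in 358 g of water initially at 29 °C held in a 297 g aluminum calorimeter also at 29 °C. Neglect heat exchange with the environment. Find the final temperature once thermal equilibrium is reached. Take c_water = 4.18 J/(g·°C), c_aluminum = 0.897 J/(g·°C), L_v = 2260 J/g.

T_f ≈ 34.9 °C

Setting the total heat transfer to zero:
latent heat released on condensation: 4.1·2260 = 9266; condensate cools 100→T: 4.1·4.18·(T − 100) = 17.14(T − 100); original water: 1496.4(T − 29); aluminum cup: 297·0.897·(T − 29) = 266.41(T − 29)
1780 T = 9266 + 1713.8 + 51123 = 62102
T ≈ 34.89 °C — below 100 °C, confirming all the steam condensed.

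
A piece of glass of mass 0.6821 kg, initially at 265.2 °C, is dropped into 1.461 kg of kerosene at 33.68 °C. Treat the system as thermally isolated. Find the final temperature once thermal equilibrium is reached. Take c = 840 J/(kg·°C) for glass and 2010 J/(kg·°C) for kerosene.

Energy conservation, ΣQ = 0:
0.6821·840·(T − 265.2) + 1.461·2010·(T − 33.68) = 0
(572.96 + 2936.6) T = 572.96·265.2 + 2936.6·33.68
T ≈ 71.48 °C

T_f ≈ 71.5 °C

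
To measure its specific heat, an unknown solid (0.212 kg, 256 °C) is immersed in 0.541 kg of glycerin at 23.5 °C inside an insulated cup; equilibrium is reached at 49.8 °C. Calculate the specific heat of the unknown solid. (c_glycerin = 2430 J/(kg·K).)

Taking heat into each body as positive, Σ m c ΔT = 0:
0.212·c·(49.8 − 256) + 0.541·2430·(49.8 − 23.5) = 0
-43.71 c = -34575
c = -34575/-43.71 ≈ 790.9 J/(kg·K)

c ≈ 791 J/(kg·K)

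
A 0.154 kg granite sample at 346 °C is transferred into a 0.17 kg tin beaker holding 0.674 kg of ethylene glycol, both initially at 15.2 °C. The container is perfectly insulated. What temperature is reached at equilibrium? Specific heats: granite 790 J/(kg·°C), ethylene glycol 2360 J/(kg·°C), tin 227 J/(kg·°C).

Energy conservation, ΣQ = 0:
0.154·790·(T − 346) + 0.674·2360·(T − 15.2) + 0.17·227·(T − 15.2) = 0
121.66(T − 346) + 1590.6(T − 15.2) + 38.59(T − 15.2) = 0
1750.9 T = 66859
T = 66859 / 1750.9 = 38.2 °C

T_f ≈ 38.2 °C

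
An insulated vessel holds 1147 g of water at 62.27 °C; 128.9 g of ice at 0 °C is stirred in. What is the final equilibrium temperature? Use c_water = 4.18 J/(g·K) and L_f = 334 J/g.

Energy balance with sensible and latent terms:
fusion: m_ice L_f = 128.9·334 = 43053
  warm the meltwater: 538.8 T
  water: 4794.5(T − 62.27)
5333.3 T = 298551 − 43053 = 255498
T ≈ 47.91 °C (positive, so assuming full melt was valid).

T_f ≈ 47.9 °C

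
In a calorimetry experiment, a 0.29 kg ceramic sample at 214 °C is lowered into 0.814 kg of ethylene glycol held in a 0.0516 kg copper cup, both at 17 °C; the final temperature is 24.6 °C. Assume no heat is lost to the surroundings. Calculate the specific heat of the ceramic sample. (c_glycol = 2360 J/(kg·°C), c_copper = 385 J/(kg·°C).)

c ≈ 269 J/(kg·°C)

Energy conservation, ΣQ = 0:
0.29×c×(24.6 − 214) + 0.814×2360×(24.6 − 17) + 0.0516×385×(24.6 − 17) = 0
-54.93 c = -14751
c = -14751/-54.93 ≈ 268.6 J/(kg·°C)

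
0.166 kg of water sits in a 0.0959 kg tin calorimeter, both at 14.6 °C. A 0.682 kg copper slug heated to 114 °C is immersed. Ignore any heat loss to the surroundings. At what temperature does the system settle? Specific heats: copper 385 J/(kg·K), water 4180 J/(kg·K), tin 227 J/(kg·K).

T_f ≈ 41.3 °C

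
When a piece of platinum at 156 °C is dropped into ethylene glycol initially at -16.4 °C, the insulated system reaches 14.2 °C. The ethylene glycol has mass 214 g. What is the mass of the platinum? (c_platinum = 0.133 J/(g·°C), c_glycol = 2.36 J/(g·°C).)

m ≈ 819 g

Heat gained plus heat lost sum to zero:
m×0.133×(14.2 − 156) + 214×2.36×(14.2 − (-16.4)) = 0
-18.86 m = -15454
m = -15454/-18.86 ≈ 819.4 g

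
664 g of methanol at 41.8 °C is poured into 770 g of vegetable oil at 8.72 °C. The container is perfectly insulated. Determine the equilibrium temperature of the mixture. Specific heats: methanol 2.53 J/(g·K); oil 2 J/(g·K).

Taking heat into each body as positive, Σ m c ΔT = 0:
664×2.53×(T − 41.8) + 770×2×(T − 8.72) = 0
1679.9(T − 41.8) + 1540(T − 8.72) = 0
3219.9 T = 83649
T = 83649/3219.9 ≈ 25.98 °C

T_f ≈ 26.0 °C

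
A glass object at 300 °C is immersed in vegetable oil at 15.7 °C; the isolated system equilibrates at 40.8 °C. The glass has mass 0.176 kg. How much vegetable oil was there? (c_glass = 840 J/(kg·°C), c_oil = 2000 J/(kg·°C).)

m ≈ 0.763 kg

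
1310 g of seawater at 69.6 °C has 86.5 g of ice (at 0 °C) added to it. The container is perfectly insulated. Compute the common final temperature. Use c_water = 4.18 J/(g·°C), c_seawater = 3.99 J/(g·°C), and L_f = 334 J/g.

Heat gained plus heat lost sum to zero:
melt ice: 86.5·334 = 28891; meltwater 0→T: 86.5·4.18·T = 361.57 T; seawater cools: 1310·3.99·(T − 69.6) = 5226.9(T − 69.6)
5588.5 T = 363792 − 28891 = 334901
T ≈ 59.93 °C — above 0 °C, consistent with complete melting.

T_f ≈ 59.9 °C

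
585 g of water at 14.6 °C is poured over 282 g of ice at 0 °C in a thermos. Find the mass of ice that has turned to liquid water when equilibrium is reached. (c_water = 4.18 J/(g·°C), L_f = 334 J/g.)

m_melted ≈ 107 g

Heat available from the water dropping to 0 °C: 585·4.18·14.6 = 35701 J.
Melting all 282 g of ice would need 282·334 = 94188 J.
Since 35701 < 94188 J, not all the ice melts; equilibrium is at 0 °C.
m_melt = 35701 / L_f = 106.9 g.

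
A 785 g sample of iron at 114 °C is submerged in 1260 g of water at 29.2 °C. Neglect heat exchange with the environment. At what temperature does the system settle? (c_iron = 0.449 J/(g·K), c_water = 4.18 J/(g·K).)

T_f ≈ 34.5 °C

Conservation of energy gives ΣQ = 0:
785*0.449*(T − 114) + 1260*4.18*(T − 29.2) = 0
352.47(T − 114) + 5266.8(T − 29.2) = 0
(352.47 + 5266.8) T = 352.47*114 + 5266.8*29.2
T = 193972 / 5619.3 = 34.5 °C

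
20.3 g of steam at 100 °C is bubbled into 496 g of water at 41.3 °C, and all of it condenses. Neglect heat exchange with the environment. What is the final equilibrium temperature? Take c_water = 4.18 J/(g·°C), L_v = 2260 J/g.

T_f ≈ 64.9 °C

Setting the total heat transfer to zero:
latent heat released on condensation: 20.3×2260 = 45878; condensate cools 100→T: 20.3×4.18×(T − 100) = 84.85(T − 100); water warms: 496×4.18×(T − 41.3) = 2073.3(T − 41.3)
2158.1 T = 45878 + 8485.4 + 85626 = 139990
T ≈ 64.87 °C, under the boiling point, so the assumption holds.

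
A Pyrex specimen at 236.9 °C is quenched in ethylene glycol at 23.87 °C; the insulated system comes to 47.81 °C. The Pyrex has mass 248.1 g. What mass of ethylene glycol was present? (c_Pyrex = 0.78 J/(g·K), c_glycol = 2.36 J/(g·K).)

|Q_Pyrex| = |Q_glycol|:
248.1·0.78·(236.9 − 47.81) = m·2.36·(47.81 − 23.87)
56.5 m = 36592  ⇒  m ≈ 647.7 g

m ≈ 648 g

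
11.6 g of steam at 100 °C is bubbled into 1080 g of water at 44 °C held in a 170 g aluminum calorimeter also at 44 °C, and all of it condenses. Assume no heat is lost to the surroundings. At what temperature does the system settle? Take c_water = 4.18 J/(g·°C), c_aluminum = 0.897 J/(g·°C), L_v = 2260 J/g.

Taking heat into each body as positive, Σ m c ΔT = 0:
latent heat released on condensation: 11.6·2260 = 26216
  condensate cools 100→T: 11.6·4.18·(T − 100) = 48.49(T − 100)
  water warms: 1080·4.18·(T − 44) = 4514.4(T − 44)
  aluminum cup: 170·0.897·(T − 44) = 152.49(T − 44)
4715.4 T = 26216 + 4848.8 + 205343 = 236408
T ≈ 50.14 °C (< 100 °C, so full condensation is consistent).

T_f ≈ 50.1 °C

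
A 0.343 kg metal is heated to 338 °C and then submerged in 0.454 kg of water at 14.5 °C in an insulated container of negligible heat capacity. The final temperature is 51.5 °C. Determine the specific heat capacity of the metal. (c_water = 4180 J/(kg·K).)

c ≈ 715 J/(kg·K)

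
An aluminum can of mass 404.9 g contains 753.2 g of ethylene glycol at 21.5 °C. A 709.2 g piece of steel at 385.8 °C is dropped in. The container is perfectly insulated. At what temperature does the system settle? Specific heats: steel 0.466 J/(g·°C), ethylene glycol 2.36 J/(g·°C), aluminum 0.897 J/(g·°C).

With ΣQ=0 the equilibrium temperature is the m·c-weighted mean:
T_f = (330.49*385.8 + 1777.6*21.5 + 363.2*21.5) / (330.49 + 1777.6 + 363.2)
    = 173528 / 2471.2 ≈ 70.22 °C

T_f ≈ 70.2 °C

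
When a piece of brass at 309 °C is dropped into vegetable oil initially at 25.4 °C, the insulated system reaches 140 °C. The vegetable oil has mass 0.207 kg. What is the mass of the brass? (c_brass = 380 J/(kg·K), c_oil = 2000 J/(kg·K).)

m ≈ 0.739 kg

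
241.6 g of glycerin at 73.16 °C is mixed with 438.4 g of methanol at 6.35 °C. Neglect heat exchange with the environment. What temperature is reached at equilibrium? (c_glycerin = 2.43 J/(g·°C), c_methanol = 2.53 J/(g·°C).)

T_f ≈ 29.5 °C

Heat gained plus heat lost sum to zero:
241.6·2.43·(T − 73.16) + 438.4·2.53·(T − 6.35) = 0
(587.09 + 1109.2) T = 587.09·73.16 + 1109.2·6.35
T = 49994 / 1696.2 = 29.5 °C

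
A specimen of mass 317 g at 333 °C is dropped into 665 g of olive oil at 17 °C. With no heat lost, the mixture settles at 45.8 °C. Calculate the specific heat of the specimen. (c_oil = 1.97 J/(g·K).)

Heat lost by the specimen = heat gained by the oil:
317×c×(333 − 45.8) = 665×1.97×(45.8 − 17)
91042 c = 37729  ⇒  c ≈ 0.4144 J/(g·K)

c ≈ 0.414 J/(g·K)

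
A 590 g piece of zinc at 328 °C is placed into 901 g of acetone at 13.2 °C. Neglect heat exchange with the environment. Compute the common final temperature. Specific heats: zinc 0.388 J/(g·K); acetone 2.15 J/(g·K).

T_f ≈ 46.5 °C

Taking heat into each body as positive, Σ m c ΔT = 0:
590*0.388*(T − 328) + 901*2.15*(T − 13.2) = 0
228.92(T − 328) + 1937.1(T − 13.2) = 0
2166.1 T = 100656
T = 100656 / 2166.1 = 46.5 °C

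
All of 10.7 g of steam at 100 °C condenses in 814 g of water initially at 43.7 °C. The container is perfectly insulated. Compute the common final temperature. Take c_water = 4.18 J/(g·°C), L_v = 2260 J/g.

Energy balance with sensible and latent terms:
condense steam: −10.7·2260 = −24182; condensate cools 100→T: 10.7·4.18·(T − 100) = 44.73(T − 100); original water: 3402.5(T − 43.7)
3447.2 T = 24182 + 4472.6 + 148690 = 177345
T ≈ 51.45 °C, under the boiling point, so the assumption holds.

T_f ≈ 51.4 °C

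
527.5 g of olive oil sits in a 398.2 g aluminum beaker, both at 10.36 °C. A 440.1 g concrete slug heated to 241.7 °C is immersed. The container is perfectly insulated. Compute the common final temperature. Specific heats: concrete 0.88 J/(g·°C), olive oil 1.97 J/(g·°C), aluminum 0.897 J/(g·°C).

T_f ≈ 60.6 °C

Net heat exchanged in the isolated system is zero:
440.1×0.88×(T − 241.7) + 527.5×1.97×(T − 10.36) + 398.2×0.897×(T − 10.36) = 0
387.29(T − 241.7) + 1039.2(T − 10.36) + 357.19(T − 10.36) = 0
(387.29 + 1039.2 + 357.19) T = 387.29×241.7 + 1039.2×10.36 + 357.19×10.36
T = 108074 / 1783.6 = 60.6 °C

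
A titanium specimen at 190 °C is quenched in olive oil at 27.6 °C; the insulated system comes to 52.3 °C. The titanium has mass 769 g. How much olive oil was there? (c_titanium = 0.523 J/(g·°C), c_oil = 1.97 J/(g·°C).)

Taking heat into each body as positive, Σ m c ΔT = 0:
769×0.523×(52.3 − 190) + m×1.97×(52.3 − 27.6) = 0
48.66 m = 55381
m = 55381/48.66 ≈ 1138 g

m ≈ 1140 g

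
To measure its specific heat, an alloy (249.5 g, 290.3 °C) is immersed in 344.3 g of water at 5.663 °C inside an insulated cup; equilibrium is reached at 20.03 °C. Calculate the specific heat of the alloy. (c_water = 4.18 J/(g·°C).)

c ≈ 0.307 J/(g·°C)

m_s c (T_s − T_f) = m_water c_water (T_f − T_0):
249.5·c·(290.3 − 20.03) = 344.3·4.18·(20.03 − 5.663)
67432 c = 20677  ⇒  c ≈ 0.3066 J/(g·°C)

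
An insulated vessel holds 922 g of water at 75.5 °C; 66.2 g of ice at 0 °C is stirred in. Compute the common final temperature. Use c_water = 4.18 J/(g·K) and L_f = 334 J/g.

T_f ≈ 65.1 °C

Energy balance with sensible and latent terms:
melt ice: 66.2×334 = 22111; warm the meltwater: 276.72 T; water: 3854(T − 75.5)
4130.7 T = 290974 − 22111 = 268863
T ≈ 65.09 °C. Since T > 0 °C, the all-ice-melts assumption holds.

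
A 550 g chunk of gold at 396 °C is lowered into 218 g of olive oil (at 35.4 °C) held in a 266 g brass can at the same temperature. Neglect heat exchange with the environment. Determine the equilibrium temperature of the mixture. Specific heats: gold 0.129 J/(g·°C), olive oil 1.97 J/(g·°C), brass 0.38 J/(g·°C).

T_f ≈ 77.9 °C

T_f is the heat-capacity-weighted average of the initial temperatures:
T_f = (70.95·396 + 429.46·35.4 + 101.08·35.4) / (70.95 + 429.46 + 101.08)
    = 46877 / 601.49 ≈ 77.94 °C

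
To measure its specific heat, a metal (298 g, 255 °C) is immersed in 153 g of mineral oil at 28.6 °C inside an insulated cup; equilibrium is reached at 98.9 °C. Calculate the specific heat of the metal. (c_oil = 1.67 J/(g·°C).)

c ≈ 0.386 J/(g·°C)

Heat lost by the metal = heat gained by the oil:
298·c·(255 − 98.9) = 153·1.67·(98.9 − 28.6)
46518 c = 17962  ⇒  c ≈ 0.3861 J/(g·°C)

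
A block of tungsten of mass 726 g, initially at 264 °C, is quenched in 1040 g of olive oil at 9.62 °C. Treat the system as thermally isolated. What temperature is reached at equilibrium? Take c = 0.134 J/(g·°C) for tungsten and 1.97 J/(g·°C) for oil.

T_f ≈ 21.2 °C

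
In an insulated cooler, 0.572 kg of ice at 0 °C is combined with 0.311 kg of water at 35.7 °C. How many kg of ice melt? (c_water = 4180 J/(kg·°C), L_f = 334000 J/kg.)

Heat available from the water dropping to 0 °C: 0.311·4180·35.7 = 46409 J.
Melting all 0.572 kg of ice would need 0.572·334000 = 191048 J.
Since 46409 < 191048 J, not all the ice melts; equilibrium is at 0 °C.
m_melt = 46409 / L_f = 0.1389 kg.

m_melted ≈ 0.139 kg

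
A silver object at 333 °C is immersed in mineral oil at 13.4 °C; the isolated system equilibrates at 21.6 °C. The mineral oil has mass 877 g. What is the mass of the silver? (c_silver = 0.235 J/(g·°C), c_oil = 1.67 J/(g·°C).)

Heat gained plus heat lost sum to zero:
m×0.235×(21.6 − 333) + 877×1.67×(21.6 − 13.4) = 0
-73.18 m = -12010
m = -12010/-73.18 ≈ 164.1 g

m ≈ 164 g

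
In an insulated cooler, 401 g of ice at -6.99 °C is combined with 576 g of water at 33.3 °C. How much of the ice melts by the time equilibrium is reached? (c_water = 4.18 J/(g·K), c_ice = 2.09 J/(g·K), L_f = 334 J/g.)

Cooling the water to 0 °C releases 576×4.18×33.3 = 80176 J.
Of that, 401×2.09×6.99 = 5858.2 J goes to bring the ice to 0 °C, leaving 74317 J.
Melting all 401 g of ice would need 401×334 = 133934 J.
Since 74317 < 133934 J, not all the ice melts; equilibrium is at 0 °C.
Mass melted = 74317/334 ≈ 222.5 g.

m_melted ≈ 223 g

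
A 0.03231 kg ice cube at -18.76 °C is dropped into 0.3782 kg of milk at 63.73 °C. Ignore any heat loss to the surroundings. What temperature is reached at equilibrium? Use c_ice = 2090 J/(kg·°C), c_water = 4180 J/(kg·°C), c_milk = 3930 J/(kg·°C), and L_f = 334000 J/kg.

Let T be the final temperature. ΣQ_i = 0:
ice -18.76→0 °C: 0.03231×2090×18.76 = 1266.8; latent heat to melt: 0.03231×334000 = 10792; meltwater 0→T: 0.03231×4180×T = 135.06 T; milk cools: 0.3782×3930×(T − 63.73) = 1486.3(T − 63.73)
1621.4 T = 94724 − 12058 = 82665
T ≈ 50.98 °C (positive, so assuming full melt was valid).

T_f ≈ 51.0 °C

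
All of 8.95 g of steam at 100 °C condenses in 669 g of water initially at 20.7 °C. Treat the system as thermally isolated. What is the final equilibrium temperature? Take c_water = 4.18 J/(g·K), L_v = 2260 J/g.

T_f ≈ 28.9 °C

Let T be the final temperature. ΣQ_i = 0:
steam→water at 100 °C releases m L_v = 8.95·2260 = 20227; condensed water 100 °C→T: 37.41(T − 100); water warms: 669·4.18·(T − 20.7) = 2796.4(T − 20.7)
2833.8 T = 20227 + 3741.1 + 57886 = 81854
T ≈ 28.88 °C (< 100 °C, so full condensation is consistent).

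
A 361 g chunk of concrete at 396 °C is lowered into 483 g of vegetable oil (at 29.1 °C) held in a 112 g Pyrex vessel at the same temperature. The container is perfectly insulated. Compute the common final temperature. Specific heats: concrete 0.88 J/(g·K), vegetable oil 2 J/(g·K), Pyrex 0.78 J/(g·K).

T_f ≈ 114.1 °C

Taking heat into each body as positive, Σ m c ΔT = 0:
361·0.88·(T − 396) + 483·2·(T − 29.1) + 112·0.78·(T − 29.1) = 0
(317.68 + 966 + 87.36) T = 317.68·396 + 966·29.1 + 87.36·29.1
T = 156454 / 1371 = 114 °C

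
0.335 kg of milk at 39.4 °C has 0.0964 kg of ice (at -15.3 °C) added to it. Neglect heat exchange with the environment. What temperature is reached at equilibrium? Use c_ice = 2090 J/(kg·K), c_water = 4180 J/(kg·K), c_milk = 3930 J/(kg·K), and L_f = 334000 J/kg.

T_f ≈ 9.6 °C

Sum of m c ΔT and latent-heat terms is zero:
warm ice to 0 °C: 0.0964×2090×(0 − (-15.3)) = 3082.6; fusion: m_ice L_f = 0.0964×334000 = 32198; warm the meltwater: 402.95 T; milk: 1316.6(T − 39.4)
1719.5 T = 51872 − 35280 = 16592
T ≈ 9.65 °C — above 0 °C, consistent with complete melting.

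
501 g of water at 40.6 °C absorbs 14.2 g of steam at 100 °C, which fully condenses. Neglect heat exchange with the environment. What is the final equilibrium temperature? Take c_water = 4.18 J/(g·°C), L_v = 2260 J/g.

Heat gained plus heat lost sum to zero:
steam→water at 100 °C releases m L_v = 14.2×2260 = 32092
  condensed water 100 °C→T: 59.36(T − 100)
  water warms: 501×4.18×(T − 40.6) = 2094.2(T − 40.6)
2153.5 T = 32092 + 5935.6 + 85024 = 123051
T ≈ 57.14 °C, under the boiling point, so the assumption holds.

T_f ≈ 57.1 °C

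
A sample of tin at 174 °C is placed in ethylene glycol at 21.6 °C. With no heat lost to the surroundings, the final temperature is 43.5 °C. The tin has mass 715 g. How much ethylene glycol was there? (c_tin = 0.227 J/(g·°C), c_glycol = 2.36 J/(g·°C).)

m ≈ 410 g

Heat lost by the tin = heat gained by the glycol:
715·0.227·(174 − 43.5) = m·2.36·(43.5 − 21.6)
51.68 m = 21181  ⇒  m ≈ 409.8 g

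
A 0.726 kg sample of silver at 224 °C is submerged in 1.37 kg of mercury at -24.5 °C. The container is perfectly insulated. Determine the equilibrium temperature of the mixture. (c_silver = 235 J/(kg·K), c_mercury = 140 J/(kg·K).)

T_f ≈ 92.5 °C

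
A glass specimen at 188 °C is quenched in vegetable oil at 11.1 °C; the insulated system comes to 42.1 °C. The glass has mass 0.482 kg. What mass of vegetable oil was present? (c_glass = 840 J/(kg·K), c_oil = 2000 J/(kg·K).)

|Q_glass| = |Q_oil|:
0.482×840×(188 − 42.1) = m×2000×(42.1 − 11.1)
62000 m = 59072  ⇒  m ≈ 0.9528 kg

m ≈ 0.953 kg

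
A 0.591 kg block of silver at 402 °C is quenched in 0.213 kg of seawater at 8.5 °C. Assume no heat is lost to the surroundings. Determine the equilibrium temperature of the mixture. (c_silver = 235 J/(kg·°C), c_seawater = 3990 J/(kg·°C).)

T_f ≈ 63.8 °C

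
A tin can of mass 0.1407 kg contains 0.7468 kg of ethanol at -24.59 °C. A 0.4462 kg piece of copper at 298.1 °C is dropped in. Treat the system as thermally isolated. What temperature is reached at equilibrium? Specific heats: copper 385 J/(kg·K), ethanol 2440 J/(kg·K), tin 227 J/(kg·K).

T_f ≈ 2.8 °C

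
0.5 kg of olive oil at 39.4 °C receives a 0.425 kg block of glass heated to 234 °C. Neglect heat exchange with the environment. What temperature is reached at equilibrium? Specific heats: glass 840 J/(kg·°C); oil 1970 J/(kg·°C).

Heat lost by the glass equals heat gained by the oil:
0.425*840*(234 − T) = 0.5*1970*(T − 39.4)
357(234 − T) = 985(T − 39.4)
1342 T = 122347  ⇒  T ≈ 91.17 °C

T_f ≈ 91.2 °C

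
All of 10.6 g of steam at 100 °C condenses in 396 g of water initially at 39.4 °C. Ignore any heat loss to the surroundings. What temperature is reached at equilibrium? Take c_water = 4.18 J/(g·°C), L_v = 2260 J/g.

T_f ≈ 55.1 °C

Conservation of energy gives ΣQ = 0:
condense steam: −10.6×2260 = −23956; condensate cools 100→T: 10.6×4.18×(T − 100) = 44.31(T − 100); water warms: 396×4.18×(T − 39.4) = 1655.3(T − 39.4)
1699.6 T = 23956 + 4430.8 + 65218 = 93605
T ≈ 55.08 °C — below 100 °C, confirming all the steam condensed.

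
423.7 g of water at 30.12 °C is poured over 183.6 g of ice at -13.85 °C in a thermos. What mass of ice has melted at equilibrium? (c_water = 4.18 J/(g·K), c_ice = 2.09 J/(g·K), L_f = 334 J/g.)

m_melted ≈ 144 g

Water can give up m c ΔT = 423.7·4.18·30.12 = 53345 J before reaching 0 °C.
Of that, 183.6·2.09·13.85 = 5314.6 J goes to bring the ice to 0 °C, leaving 48030 J.
Melting all 183.6 g of ice would need 183.6·334 = 61322 J.
48030 J < 61322 J, so only part of the ice melts and the system sits at 0 °C.
Mass melted = 48030/334 ≈ 143.8 g.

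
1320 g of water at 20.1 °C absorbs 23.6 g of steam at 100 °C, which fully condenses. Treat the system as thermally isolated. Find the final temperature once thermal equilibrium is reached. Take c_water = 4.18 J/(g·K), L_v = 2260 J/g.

Energy balance with sensible and latent terms:
latent heat released on condensation: 23.6·2260 = 53336
  condensate cools 100→T: 23.6·4.18·(T − 100) = 98.65(T − 100)
  water warms: 1320·4.18·(T − 20.1) = 5517.6(T − 20.1)
5616.2 T = 53336 + 9864.8 + 110904 = 174105
T ≈ 31.00 °C — below 100 °C, confirming all the steam condensed.

T_f ≈ 31.0 °C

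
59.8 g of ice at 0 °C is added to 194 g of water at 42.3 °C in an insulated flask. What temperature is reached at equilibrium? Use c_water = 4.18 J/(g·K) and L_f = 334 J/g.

T_f ≈ 13.5 °C

Taking heat into each body as positive, Σ m c ΔT = 0:
latent heat to melt: 59.8×334 = 19973; meltwater 0→T: 59.8×4.18×T = 249.96 T; water: 810.92(T − 42.3)
1060.9 T = 34302 − 19973 = 14329
T ≈ 13.51 °C. Since T > 0 °C, the all-ice-melts assumption holds.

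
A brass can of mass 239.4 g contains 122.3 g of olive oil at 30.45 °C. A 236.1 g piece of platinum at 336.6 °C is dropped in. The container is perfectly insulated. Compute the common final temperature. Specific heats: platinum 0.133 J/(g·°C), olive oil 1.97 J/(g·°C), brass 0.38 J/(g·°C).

T_f ≈ 56.9 °C

Let T be the final temperature. ΣQ_i = 0:
236.1×0.133×(T − 336.6) + 122.3×1.97×(T − 30.45) + 239.4×0.38×(T − 30.45) = 0
363.3 T = 20676
T = 20676 / 363.3 = 56.9 °C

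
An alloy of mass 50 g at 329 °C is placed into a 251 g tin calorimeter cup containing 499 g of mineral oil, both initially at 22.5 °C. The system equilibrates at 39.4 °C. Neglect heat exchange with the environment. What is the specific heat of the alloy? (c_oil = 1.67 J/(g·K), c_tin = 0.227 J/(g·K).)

Taking heat into each body as positive, Σ m c ΔT = 0:
50×c×(39.4 − 329) + 499×1.67×(39.4 − 22.5) + 251×0.227×(39.4 − 22.5) = 0
-14480 c = -15046
c = -15046/-14480 ≈ 1.039 J/(g·K)

c ≈ 1.04 J/(g·K)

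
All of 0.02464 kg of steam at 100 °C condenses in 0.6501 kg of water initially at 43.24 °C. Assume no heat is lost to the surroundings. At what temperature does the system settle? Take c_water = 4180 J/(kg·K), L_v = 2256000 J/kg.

Energy conservation, ΣQ = 0:
condense steam: −0.02464×2256000 = −55588; condensed water 100 °C→T: 103(T − 100); original water: 2717.4(T − 43.24)
2820.4 T = 55588 + 10300 + 117501 = 183389
T ≈ 65.02 °C, under the boiling point, so the assumption holds.

T_f ≈ 65.0 °C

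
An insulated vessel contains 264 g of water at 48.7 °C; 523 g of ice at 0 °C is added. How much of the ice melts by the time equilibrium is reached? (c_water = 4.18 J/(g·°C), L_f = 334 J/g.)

m_melted ≈ 161 g

Cooling the water to 0 °C releases 264·4.18·48.7 = 53741 J.
To melt every bit of ice: 523·334 = 174682 J.
Since 53741 < 174682 J, not all the ice melts; equilibrium is at 0 °C.
m_melt = 53741 / L_f = 160.9 g.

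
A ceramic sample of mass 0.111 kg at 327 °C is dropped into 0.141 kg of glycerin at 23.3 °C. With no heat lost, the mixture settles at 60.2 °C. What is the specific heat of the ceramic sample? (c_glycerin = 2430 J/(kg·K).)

c ≈ 427 J/(kg·K)

Setting the total heat transfer to zero:
0.111·c·(60.2 − 327) + 0.141·2430·(60.2 − 23.3) = 0
-29.61 c = -12643
c = -12643/-29.61 ≈ 426.9 J/(kg·K)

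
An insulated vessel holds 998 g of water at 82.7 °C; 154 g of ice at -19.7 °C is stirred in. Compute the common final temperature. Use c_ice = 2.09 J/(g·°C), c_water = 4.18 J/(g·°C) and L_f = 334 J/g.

Sum of m c ΔT and latent-heat terms is zero:
warm ice to 0 °C: 154×2.09×(0 − (-19.7)) = 6340.6
  fusion: m_ice L_f = 154×334 = 51436
  warm the meltwater: 643.72 T
  water cools: 998×4.18×(T − 82.7) = 4171.6(T − 82.7)
4815.4 T = 344995 − 57777 = 287218
T ≈ 59.65 °C (positive, so assuming full melt was valid).

T_f ≈ 59.6 °C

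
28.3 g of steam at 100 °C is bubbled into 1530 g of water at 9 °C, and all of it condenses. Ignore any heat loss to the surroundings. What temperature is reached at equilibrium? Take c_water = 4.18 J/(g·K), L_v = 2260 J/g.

T_f ≈ 20.5 °C

Sum of m c ΔT and latent-heat terms is zero:
latent heat released on condensation: 28.3·2260 = 63958
  condensed water 100 °C→T: 118.29(T − 100)
  original water: 6395.4(T − 9)
6513.7 T = 63958 + 11829 + 57559 = 133346
T ≈ 20.47 °C — below 100 °C, confirming all the steam condensed.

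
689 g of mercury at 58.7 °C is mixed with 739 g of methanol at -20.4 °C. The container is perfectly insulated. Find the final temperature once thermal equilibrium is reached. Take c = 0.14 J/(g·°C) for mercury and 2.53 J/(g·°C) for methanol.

T_f ≈ -16.5 °C

With ΣQ=0 the equilibrium temperature is the m·c-weighted mean:
T_f = (96.46*58.7 + 1869.7*(-20.4)) / (96.46 + 1869.7)
    = -32479 / 1966.1 ≈ -16.52 °C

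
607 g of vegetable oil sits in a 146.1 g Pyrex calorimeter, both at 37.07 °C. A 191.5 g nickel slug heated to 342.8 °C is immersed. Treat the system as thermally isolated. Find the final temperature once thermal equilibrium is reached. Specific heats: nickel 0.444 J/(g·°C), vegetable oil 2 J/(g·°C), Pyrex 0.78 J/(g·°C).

T_f ≈ 55.5 °C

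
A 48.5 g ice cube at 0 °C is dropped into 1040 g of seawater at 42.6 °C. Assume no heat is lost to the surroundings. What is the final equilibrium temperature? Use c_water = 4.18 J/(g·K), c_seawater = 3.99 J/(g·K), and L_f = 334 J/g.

Energy conservation, ΣQ = 0:
melt ice: 48.5·334 = 16199; warm the meltwater: 202.73 T; seawater: 4149.6(T − 42.6)
4352.3 T = 176773 − 16199 = 160574
T ≈ 36.89 °C (positive, so assuming full melt was valid).

T_f ≈ 36.9 °C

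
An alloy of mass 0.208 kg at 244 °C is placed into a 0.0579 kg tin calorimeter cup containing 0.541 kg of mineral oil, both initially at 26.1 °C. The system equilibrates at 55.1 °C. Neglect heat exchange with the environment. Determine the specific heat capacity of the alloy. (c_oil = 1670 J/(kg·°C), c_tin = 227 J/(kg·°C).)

c ≈ 677 J/(kg·°C)

Taking heat into each body as positive, Σ m c ΔT = 0:
0.208×c×(55.1 − 244) + 0.541×1670×(55.1 − 26.1) + 0.0579×227×(55.1 − 26.1) = 0
-39.29 c = -26582
c = -26582/-39.29 ≈ 676.5 J/(kg·°C)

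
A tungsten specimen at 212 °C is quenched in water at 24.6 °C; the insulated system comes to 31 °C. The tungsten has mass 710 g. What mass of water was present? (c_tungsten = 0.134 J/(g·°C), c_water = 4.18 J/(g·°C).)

m ≈ 644 g

Heat lost by the tungsten = heat gained by the water:
710·0.134·(212 − 31) = m·4.18·(31 − 24.6)
26.75 m = 17220  ⇒  m ≈ 643.7 g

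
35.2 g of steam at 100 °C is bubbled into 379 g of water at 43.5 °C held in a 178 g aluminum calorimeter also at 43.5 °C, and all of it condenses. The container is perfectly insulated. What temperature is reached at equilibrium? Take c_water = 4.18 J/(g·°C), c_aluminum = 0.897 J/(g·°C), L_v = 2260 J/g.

Conservation of energy gives ΣQ = 0:
latent heat released on condensation: 35.2×2260 = 79552
  condensed water 100 °C→T: 147.14(T − 100)
  original water: 1584.2(T − 43.5)
  cup: 159.67(T − 43.5)
1891 T = 79552 + 14714 + 75859 = 170125
T ≈ 89.96 °C — below 100 °C, confirming all the steam condensed.

T_f ≈ 90.0 °C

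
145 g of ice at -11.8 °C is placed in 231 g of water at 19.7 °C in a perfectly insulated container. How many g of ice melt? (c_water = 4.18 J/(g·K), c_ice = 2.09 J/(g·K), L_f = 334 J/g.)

m_melted ≈ 46.2 g

Cooling the water to 0 °C releases 231×4.18×19.7 = 19022 J.
Of that, 145×2.09×11.8 = 3576 J goes to bring the ice to 0 °C, leaving 15446 J.
Fully melting the ice requires m_ice L_f = 145×334 = 48430 J.
That's not enough to melt it all — equilibrium is at 0 °C with ice remaining.
m_melt = 15446 / L_f = 46.25 g.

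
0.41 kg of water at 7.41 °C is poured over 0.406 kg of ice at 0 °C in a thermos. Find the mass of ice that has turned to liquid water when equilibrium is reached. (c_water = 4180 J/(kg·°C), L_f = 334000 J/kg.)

Heat available from the water dropping to 0 °C: 0.41×4180×7.41 = 12699 J.
To melt every bit of ice: 0.406×334000 = 135604 J.
Since 12699 < 135604 J, not all the ice melts; equilibrium is at 0 °C.
m_melt = 12699 / L_f = 0.03802 kg.

m_melted ≈ 0.038 kg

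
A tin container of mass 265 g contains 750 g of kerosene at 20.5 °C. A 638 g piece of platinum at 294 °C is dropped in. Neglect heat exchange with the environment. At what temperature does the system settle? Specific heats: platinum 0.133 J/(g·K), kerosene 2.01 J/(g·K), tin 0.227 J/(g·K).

With ΣQ=0 the equilibrium temperature is the m·c-weighted mean:
T_f = (84.85×294 + 1507.5×20.5 + 60.16×20.5) / (84.85 + 1507.5 + 60.16)
    = 57084 / 1652.5 ≈ 34.54 °C

T_f ≈ 34.5 °C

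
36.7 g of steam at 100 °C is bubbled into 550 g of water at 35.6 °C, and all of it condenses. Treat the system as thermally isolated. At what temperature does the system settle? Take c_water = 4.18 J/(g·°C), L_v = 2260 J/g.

T_f ≈ 73.4 °C

Energy conservation, ΣQ = 0:
condense steam: −36.7×2260 = −82942
  condensed water 100 °C→T: 153.41(T − 100)
  original water: 2299(T − 35.6)
2452.4 T = 82942 + 15341 + 81844 = 180127
T ≈ 73.45 °C (< 100 °C, so full condensation is consistent).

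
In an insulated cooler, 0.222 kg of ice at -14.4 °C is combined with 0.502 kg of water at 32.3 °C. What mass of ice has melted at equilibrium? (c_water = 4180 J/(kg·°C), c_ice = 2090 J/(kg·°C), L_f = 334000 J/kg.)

Heat available from the water dropping to 0 °C: 0.502·4180·32.3 = 67777 J.
Of that, 0.222·2090·14.4 = 6681.3 J goes to bring the ice to 0 °C, leaving 61096 J.
Melting all 0.222 kg of ice would need 0.222·334000 = 74148 J.
Since 61096 < 74148 J, not all the ice melts; equilibrium is at 0 °C.
m_melt = 61096 / L_f = 0.1829 kg.

m_melted ≈ 0.183 kg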